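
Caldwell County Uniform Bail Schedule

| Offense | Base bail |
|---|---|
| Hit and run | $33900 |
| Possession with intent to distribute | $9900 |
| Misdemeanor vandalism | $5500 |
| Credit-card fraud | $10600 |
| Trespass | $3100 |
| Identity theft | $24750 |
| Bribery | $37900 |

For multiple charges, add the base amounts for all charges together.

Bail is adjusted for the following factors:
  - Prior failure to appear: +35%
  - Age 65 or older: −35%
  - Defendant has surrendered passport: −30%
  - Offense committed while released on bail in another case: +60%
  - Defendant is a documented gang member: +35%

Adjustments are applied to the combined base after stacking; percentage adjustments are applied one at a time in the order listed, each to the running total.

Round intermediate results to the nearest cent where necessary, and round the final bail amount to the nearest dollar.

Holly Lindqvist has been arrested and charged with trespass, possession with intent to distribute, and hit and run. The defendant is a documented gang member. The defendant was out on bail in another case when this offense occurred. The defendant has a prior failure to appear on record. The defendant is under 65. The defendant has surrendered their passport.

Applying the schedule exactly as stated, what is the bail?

$95732

Base amounts from the schedule: trespass $3100; possession with intent to distribute $9900; hit and run $33900.
Stacking rule: sum of all bases. $3100 + $9900 + $33900 = $46900.
Prior failure to appear (+35%): $46900 × 1.35 = $63315.
Defendant has surrendered passport (−30%): $63315 × 0.7 = $44320.50.
Offense committed while released on bail in another case (+60%): $44320.50 × 1.6 = $70912.80.
Defendant is a documented gang member (+35%): $70912.80 × 1.35 = $95732.28.
Rounded to the nearest dollar: $95732.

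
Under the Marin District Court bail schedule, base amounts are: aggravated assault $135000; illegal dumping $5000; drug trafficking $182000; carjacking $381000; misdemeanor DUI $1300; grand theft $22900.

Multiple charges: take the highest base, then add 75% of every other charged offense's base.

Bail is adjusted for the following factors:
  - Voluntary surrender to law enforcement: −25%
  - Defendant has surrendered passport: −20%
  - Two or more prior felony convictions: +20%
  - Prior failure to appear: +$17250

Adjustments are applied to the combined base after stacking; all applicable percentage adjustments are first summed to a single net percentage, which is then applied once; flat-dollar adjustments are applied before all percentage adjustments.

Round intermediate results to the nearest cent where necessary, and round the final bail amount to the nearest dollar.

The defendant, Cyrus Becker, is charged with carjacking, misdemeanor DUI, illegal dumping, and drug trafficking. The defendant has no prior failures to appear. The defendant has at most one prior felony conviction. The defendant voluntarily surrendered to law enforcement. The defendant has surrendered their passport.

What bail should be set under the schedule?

$287224

Base amounts from the schedule: carjacking $381000; misdemeanor DUI $1300; illegal dumping $5000; drug trafficking $182000.
Stacking rule: highest base plus 75% of each additional charge. Highest is carjacking at $381000. Additional: $1300 × 75% = $975; $5000 × 75% = $3750; $182000 × 75% = $136500. Combined base = $381000 + $141225 = $522225.
Net percentage adjustment: −25% −20% = −45%. $522225 × 0.55 = $287223.75.
Rounded to the nearest dollar: $287224.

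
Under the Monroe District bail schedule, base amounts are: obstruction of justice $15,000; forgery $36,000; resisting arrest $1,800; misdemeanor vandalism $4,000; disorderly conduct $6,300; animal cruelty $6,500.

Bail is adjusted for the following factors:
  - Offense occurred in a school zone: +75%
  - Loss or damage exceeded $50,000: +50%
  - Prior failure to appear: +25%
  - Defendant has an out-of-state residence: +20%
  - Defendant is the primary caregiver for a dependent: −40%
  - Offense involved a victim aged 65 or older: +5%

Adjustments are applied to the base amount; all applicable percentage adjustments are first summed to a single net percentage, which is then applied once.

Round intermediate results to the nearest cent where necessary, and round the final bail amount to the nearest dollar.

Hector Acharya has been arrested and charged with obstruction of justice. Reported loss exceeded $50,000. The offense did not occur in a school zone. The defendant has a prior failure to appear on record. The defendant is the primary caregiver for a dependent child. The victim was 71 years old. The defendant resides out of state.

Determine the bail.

$24,000

Base amounts from the schedule: obstruction of justice $15,000.
Single charge. Combined base = $15,000.
Net percentage adjustment: +50% +25% +20% −40% +5% = +60%. $15,000 × 1.6 = $24,000.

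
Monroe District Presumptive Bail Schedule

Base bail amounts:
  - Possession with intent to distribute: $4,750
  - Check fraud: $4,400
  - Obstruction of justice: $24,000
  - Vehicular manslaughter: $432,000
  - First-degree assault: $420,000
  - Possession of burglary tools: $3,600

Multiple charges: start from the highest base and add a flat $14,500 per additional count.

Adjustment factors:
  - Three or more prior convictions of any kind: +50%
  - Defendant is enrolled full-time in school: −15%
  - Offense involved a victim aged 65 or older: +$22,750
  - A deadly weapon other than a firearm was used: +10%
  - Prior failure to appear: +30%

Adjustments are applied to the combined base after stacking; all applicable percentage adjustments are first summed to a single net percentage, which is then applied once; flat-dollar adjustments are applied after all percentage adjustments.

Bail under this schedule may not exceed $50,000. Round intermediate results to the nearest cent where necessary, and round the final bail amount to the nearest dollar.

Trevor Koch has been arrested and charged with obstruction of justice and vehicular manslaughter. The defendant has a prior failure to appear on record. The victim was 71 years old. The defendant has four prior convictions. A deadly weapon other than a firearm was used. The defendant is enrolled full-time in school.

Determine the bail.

Base amounts from the schedule: obstruction of justice $24,000; vehicular manslaughter $432,000.
Stacking rule: highest base plus $14,500 per additional charge. Highest is vehicular manslaughter at $432,000; 1 additional charge → +$14,500. Combined base = $446,500.
Net percentage adjustment: +50% −15% +10% +30% = +75%. $446,500 × 1.75 = $781,375.
Offense involved a victim aged 65 or older (+$22,750 flat): $781,375 + $22,750 = $804,125.
Result $804,125 exceeds the maximum of $50,000; bail is capped at $50,000.

$50,000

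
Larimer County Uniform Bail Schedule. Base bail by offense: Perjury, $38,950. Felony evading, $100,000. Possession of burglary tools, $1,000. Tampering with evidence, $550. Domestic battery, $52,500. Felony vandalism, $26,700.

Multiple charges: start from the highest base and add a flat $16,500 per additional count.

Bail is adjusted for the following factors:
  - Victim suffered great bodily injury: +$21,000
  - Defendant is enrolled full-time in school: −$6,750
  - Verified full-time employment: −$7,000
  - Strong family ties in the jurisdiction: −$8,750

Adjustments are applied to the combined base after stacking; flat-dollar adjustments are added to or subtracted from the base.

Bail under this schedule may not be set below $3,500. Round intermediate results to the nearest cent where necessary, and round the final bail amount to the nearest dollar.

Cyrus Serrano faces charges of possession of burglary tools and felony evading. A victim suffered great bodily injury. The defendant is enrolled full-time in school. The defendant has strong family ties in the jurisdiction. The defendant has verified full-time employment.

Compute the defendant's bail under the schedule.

$115,000

Base amounts from the schedule: possession of burglary tools $1,000; felony evading $100,000.
Stacking rule: highest base plus $16,500 per additional charge. Highest is felony evading at $100,000; 1 additional charge → +$16,500. Combined base = $116,500.
Victim suffered great bodily injury (+$21,000 flat): $116,500 + $21,000 = $137,500.
Defendant is enrolled full-time in school (−$6,750 flat): $137,500 − $6,750 = $130,750.
Verified full-time employment (−$7,000 flat): $130,750 − $7,000 = $123,750.
Strong family ties in the jurisdiction (−$8,750 flat): $123,750 − $8,750 = $115,000.
$115,000 is at or above the $3,500 minimum.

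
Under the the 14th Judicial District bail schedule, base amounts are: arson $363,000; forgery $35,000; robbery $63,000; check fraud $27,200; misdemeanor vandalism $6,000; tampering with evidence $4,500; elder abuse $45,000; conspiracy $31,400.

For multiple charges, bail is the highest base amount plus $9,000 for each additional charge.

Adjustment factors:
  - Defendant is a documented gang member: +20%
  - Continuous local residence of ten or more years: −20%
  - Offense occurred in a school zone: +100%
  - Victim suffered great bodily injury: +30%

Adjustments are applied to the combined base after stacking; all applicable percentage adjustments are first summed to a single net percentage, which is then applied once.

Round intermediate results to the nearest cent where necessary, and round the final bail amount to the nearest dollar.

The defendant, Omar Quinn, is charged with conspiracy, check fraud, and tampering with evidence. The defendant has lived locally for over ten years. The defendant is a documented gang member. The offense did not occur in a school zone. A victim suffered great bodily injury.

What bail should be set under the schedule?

Base amounts from the schedule: conspiracy $31,400; check fraud $27,200; tampering with evidence $4,500.
Stacking rule: highest base plus $9,000 per additional charge. Highest is conspiracy at $31,400; 2 additional charges → +$18,000. Combined base = $49,400.
Net percentage adjustment: +20% −20% +30% = +30%. $49,400 × 1.3 = $64,220.

$64,220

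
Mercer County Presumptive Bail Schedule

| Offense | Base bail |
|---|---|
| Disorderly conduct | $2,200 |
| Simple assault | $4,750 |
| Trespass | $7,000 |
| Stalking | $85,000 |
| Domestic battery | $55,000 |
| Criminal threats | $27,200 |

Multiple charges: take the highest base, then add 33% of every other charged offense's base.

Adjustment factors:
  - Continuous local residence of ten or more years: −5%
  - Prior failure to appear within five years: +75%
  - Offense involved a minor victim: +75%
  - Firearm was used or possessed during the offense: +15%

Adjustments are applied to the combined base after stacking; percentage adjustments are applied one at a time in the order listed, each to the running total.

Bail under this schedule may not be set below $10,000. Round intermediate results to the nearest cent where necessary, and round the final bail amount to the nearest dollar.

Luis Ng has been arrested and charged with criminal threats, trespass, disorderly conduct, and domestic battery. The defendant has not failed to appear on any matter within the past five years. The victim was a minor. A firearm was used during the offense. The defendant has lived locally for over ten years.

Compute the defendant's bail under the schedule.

$128,119

Base amounts from the schedule: criminal threats $27,200; trespass $7,000; disorderly conduct $2,200; domestic battery $55,000.
Stacking rule: highest base plus 33% of each additional charge. Highest is domestic battery at $55,000. Additional: $27,200 × 33% = $8,976; $7,000 × 33% = $2,310; $2,200 × 33% = $726. Combined base = $55,000 + $12,012 = $67,012.
Continuous local residence of ten or more years (−5%): $67,012 × 0.95 = $63,661.40.
Offense involved a minor victim (+75%): $63,661.40 × 1.75 = $111,407.45.
Firearm was used or possessed during the offense (+15%): $111,407.45 × 1.15 = $128,118.57.
$128,118.57 is at or above the $10,000 minimum.
Rounded to the nearest dollar: $128,119.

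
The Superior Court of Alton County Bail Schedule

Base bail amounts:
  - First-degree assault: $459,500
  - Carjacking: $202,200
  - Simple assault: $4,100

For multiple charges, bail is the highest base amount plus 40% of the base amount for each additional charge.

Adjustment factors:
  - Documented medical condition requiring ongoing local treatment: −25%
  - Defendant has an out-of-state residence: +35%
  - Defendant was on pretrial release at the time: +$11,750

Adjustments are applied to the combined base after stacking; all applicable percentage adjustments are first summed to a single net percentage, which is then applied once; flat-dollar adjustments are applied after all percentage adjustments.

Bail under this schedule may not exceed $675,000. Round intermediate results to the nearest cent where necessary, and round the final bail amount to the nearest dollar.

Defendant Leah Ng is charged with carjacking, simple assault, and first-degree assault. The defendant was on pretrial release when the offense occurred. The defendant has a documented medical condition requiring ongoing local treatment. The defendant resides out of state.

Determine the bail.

Base amounts from the schedule: carjacking $202,200; simple assault $4,100; first-degree assault $459,500.
Stacking rule: highest base plus 40% of each additional charge. Highest is first-degree assault at $459,500. Additional: $202,200 × 40% = $80,880; $4,100 × 40% = $1,640. Combined base = $459,500 + $82,520 = $542,020.
Net percentage adjustment: −25% +35% = +10%. $542,020 × 1.1 = $596,222.
Defendant was on pretrial release at the time (+$11,750 flat): $596,222 + $11,750 = $607,972.
$607,972 is within the $675,000 maximum.

$607,972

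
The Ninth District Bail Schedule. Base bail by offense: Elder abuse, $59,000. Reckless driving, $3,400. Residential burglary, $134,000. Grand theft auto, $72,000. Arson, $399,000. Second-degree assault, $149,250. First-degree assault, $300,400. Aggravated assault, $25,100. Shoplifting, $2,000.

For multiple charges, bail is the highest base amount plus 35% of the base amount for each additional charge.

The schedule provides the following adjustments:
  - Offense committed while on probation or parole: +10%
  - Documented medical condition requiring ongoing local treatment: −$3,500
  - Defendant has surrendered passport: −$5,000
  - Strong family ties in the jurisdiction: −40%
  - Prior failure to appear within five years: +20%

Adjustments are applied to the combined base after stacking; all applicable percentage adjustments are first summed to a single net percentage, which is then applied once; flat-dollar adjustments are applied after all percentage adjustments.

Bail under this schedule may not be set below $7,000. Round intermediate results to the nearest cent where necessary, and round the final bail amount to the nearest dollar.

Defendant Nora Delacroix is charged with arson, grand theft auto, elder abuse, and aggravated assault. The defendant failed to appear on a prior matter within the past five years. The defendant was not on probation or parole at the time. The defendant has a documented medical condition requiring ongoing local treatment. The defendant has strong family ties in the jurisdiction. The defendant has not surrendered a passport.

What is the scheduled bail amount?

$359,408

Base amounts from the schedule: arson $399,000; grand theft auto $72,000; elder abuse $59,000; aggravated assault $25,100.
Stacking rule: highest base plus 35% of each additional charge. Highest is arson at $399,000. Additional: $72,000 × 35% = $25,200; $59,000 × 35% = $20,650; $25,100 × 35% = $8,785. Combined base = $399,000 + $54,635 = $453,635.
Net percentage adjustment: −40% +20% = −20%. $453,635 × 0.8 = $362,908.
Documented medical condition requiring ongoing local treatment (−$3,500 flat): $362,908 − $3,500 = $359,408.
$359,408 is at or above the $7,000 minimum.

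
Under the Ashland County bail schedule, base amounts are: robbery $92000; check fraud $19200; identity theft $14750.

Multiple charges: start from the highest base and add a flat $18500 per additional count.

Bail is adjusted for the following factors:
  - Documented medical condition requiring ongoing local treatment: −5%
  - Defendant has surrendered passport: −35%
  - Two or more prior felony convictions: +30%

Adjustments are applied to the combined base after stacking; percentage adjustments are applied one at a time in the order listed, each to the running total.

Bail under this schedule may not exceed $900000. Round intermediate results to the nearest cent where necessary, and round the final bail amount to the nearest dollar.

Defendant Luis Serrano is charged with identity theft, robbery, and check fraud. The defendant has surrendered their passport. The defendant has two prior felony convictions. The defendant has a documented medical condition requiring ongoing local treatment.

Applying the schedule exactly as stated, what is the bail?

Base amounts from the schedule: identity theft $14750; robbery $92000; check fraud $19200.
Stacking rule: highest base plus $18500 per additional charge. Highest is robbery at $92000; 2 additional charges → +$37000. Combined base = $129000.
Documented medical condition requiring ongoing local treatment (−5%): $129000 × 0.95 = $122550.
Defendant has surrendered passport (−35%): $122550 × 0.65 = $79657.50.
Two or more prior felony convictions (+30%): $79657.50 × 1.3 = $103554.75.
$103554.75 is within the $900000 maximum.
Rounded to the nearest dollar: $103555.

$103555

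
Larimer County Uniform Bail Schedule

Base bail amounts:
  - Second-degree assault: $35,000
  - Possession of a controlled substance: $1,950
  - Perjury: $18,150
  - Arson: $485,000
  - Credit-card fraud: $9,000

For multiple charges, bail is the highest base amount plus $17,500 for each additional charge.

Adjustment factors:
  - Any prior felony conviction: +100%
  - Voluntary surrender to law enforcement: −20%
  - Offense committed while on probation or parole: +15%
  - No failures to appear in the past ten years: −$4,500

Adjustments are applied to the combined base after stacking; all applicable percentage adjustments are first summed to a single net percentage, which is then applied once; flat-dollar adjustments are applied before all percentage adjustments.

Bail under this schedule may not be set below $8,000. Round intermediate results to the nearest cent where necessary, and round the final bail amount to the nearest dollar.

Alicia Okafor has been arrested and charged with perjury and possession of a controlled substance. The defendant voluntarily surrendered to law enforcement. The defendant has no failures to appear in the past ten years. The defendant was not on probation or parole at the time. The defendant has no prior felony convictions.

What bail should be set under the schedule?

$24,920

Base amounts from the schedule: perjury $18,150; possession of a controlled substance $1,950.
Stacking rule: highest base plus $17,500 per additional charge. Highest is perjury at $18,150; 1 additional charge → +$17,500. Combined base = $35,650.
No failures to appear in the past ten years (−$4,500 flat): $35,650 − $4,500 = $31,150.
Voluntary surrender to law enforcement (−20%): $31,150 × 0.8 = $24,920.
$24,920 is at or above the $8,000 minimum.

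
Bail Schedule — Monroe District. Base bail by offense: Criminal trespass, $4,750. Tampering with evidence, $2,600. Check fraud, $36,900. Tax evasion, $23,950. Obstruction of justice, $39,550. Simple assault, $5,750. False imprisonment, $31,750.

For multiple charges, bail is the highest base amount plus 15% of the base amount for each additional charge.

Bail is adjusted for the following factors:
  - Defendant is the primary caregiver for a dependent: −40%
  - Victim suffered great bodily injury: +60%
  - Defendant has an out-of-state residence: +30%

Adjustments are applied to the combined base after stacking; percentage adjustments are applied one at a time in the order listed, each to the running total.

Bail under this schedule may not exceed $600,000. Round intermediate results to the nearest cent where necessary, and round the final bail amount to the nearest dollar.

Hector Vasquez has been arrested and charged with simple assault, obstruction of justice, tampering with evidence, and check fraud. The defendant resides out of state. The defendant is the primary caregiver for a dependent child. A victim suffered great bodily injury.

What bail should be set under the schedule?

Base amounts from the schedule: simple assault $5,750; obstruction of justice $39,550; tampering with evidence $2,600; check fraud $36,900.
Stacking rule: highest base plus 15% of each additional charge. Highest is obstruction of justice at $39,550. Additional: $5,750 × 15% = $862.50; $2,600 × 15% = $390; $36,900 × 15% = $5,535. Combined base = $39,550 + $6,787.50 = $46,337.50.
Defendant is the primary caregiver for a dependent (−40%): $46,337.50 × 0.6 = $27,802.50.
Victim suffered great bodily injury (+60%): $27,802.50 × 1.6 = $44,484.
Defendant has an out-of-state residence (+30%): $44,484 × 1.3 = $57,829.20.
$57,829.20 is within the $600,000 maximum.
Rounded to the nearest dollar: $57,829.

$57,829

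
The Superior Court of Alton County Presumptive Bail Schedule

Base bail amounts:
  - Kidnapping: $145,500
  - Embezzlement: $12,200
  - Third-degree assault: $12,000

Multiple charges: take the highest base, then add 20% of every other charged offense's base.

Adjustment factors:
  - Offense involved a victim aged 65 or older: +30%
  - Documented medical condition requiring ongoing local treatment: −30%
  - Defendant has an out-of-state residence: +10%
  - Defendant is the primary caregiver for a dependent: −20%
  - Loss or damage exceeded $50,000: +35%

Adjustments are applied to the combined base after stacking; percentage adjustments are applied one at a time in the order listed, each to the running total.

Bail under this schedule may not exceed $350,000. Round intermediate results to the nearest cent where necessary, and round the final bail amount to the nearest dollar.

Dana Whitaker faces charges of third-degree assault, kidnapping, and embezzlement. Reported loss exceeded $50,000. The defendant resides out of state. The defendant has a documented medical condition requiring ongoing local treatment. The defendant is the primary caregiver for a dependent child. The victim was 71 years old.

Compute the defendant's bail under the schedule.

$162,530

Base amounts from the schedule: third-degree assault $12,000; kidnapping $145,500; embezzlement $12,200.
Stacking rule: highest base plus 20% of each additional charge. Highest is kidnapping at $145,500. Additional: $12,000 × 20% = $2,400; $12,200 × 20% = $2,440. Combined base = $145,500 + $4,840 = $150,340.
Offense involved a victim aged 65 or older (+30%): $150,340 × 1.3 = $195,442.
Documented medical condition requiring ongoing local treatment (−30%): $195,442 × 0.7 = $136,809.40.
Defendant has an out-of-state residence (+10%): $136,809.40 × 1.1 = $150,490.34.
Defendant is the primary caregiver for a dependent (−20%): $150,490.34 × 0.8 = $120,392.27.
Loss or damage exceeded $50,000 (+35%): $120,392.27 × 1.35 = $162,529.56.
$162,529.56 is within the $350,000 maximum.
Rounded to the nearest dollar: $162,530.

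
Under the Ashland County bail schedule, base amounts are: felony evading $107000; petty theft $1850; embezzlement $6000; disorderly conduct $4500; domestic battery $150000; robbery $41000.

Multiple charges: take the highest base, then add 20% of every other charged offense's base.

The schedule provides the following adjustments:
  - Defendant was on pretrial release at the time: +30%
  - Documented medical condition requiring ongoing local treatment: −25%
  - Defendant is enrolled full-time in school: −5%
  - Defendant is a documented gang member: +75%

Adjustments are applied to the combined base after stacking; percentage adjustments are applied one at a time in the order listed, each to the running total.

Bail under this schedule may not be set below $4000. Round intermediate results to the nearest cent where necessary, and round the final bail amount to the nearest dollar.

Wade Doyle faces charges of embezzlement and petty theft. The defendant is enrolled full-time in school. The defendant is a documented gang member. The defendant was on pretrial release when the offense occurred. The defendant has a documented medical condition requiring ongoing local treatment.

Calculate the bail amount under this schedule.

Base amounts from the schedule: embezzlement $6000; petty theft $1850.
Stacking rule: highest base plus 20% of each additional charge. Highest is embezzlement at $6000. Additional: $1850 × 20% = $370. Combined base = $6000 + $370 = $6370.
Defendant was on pretrial release at the time (+30%): $6370 × 1.3 = $8281.
Documented medical condition requiring ongoing local treatment (−25%): $8281 × 0.75 = $6210.75.
Defendant is enrolled full-time in school (−5%): $6210.75 × 0.95 = $5900.21.
Defendant is a documented gang member (+75%): $5900.21 × 1.75 = $10325.37.
$10325.37 is at or above the $4000 minimum.
Rounded to the nearest dollar: $10325.

$10325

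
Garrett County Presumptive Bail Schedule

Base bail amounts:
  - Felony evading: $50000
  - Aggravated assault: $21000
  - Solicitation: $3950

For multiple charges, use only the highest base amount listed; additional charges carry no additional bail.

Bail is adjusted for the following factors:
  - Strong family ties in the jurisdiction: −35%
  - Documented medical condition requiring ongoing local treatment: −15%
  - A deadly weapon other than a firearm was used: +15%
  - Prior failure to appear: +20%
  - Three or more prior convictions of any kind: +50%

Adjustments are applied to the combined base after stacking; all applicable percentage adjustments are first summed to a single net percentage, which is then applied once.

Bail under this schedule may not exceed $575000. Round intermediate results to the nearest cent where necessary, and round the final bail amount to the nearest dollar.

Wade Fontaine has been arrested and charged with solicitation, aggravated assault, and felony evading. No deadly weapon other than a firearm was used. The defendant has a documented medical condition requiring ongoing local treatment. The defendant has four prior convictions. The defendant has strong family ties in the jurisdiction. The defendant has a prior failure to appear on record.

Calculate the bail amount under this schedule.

$60000

Base amounts from the schedule: solicitation $3950; aggravated assault $21000; felony evading $50000.
Stacking rule: use the highest base only. Highest is felony evading at $50000. Combined base = $50000.
Net percentage adjustment: −35% −15% +20% +50% = +20%. $50000 × 1.2 = $60000.
$60000 is within the $575000 maximum.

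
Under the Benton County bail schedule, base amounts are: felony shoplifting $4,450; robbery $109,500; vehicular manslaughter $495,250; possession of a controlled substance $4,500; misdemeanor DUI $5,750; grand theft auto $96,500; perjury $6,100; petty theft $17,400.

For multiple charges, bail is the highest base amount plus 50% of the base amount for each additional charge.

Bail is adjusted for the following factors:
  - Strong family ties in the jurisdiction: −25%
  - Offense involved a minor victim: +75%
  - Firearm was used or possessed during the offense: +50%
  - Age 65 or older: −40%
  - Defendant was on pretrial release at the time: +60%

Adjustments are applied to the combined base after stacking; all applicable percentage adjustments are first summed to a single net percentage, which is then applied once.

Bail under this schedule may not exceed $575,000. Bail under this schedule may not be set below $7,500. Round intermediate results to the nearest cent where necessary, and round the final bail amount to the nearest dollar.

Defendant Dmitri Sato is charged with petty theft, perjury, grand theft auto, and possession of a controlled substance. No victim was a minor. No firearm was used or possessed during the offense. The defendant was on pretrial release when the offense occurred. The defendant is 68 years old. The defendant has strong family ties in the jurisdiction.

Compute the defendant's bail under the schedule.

$104,975

Base amounts from the schedule: petty theft $17,400; perjury $6,100; grand theft auto $96,500; possession of a controlled substance $4,500.
Stacking rule: highest base plus 50% of each additional charge. Highest is grand theft auto at $96,500. Additional: $17,400 × 50% = $8,700; $6,100 × 50% = $3,050; $4,500 × 50% = $2,250. Combined base = $96,500 + $14,000 = $110,500.
Net percentage adjustment: −25% −40% +60% = −5%. $110,500 × 0.95 = $104,975.
$104,975 is within the $575,000 maximum.
$104,975 is at or above the $7,500 minimum.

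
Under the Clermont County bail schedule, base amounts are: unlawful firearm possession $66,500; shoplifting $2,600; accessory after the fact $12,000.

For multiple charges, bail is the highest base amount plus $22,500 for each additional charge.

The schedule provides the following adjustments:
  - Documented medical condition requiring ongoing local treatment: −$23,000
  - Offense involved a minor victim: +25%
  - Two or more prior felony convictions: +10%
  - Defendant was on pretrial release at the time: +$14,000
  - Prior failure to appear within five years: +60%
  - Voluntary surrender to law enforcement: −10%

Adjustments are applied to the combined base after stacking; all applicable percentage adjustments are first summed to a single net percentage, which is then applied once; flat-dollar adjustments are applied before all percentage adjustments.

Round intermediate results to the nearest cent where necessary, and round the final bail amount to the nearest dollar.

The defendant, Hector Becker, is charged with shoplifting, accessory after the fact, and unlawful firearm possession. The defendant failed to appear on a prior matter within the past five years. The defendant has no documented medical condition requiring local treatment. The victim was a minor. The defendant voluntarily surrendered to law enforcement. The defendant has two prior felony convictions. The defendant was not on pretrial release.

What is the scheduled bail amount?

Base amounts from the schedule: shoplifting $2,600; accessory after the fact $12,000; unlawful firearm possession $66,500.
Stacking rule: highest base plus $22,500 per additional charge. Highest is unlawful firearm possession at $66,500; 2 additional charges → +$45,000. Combined base = $111,500.
Net percentage adjustment: +25% +10% +60% −10% = +85%. $111,500 × 1.85 = $206,275.

$206,275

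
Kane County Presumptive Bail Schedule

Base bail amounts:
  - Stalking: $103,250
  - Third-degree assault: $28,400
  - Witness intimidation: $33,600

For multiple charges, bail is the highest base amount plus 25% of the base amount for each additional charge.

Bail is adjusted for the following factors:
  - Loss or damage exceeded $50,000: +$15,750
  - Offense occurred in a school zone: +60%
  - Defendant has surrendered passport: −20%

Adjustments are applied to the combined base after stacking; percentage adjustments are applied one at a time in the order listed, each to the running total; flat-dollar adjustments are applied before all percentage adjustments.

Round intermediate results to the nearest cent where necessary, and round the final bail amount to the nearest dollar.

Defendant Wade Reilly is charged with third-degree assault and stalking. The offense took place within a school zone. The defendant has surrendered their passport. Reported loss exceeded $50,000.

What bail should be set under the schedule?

Base amounts from the schedule: third-degree assault $28,400; stalking $103,250.
Stacking rule: highest base plus 25% of each additional charge. Highest is stalking at $103,250. Additional: $28,400 × 25% = $7,100. Combined base = $103,250 + $7,100 = $110,350.
Loss or damage exceeded $50,000 (+$15,750 flat): $110,350 + $15,750 = $126,100.
Offense occurred in a school zone (+60%): $126,100 × 1.6 = $201,760.
Defendant has surrendered passport (−20%): $201,760 × 0.8 = $161,408.

$161,408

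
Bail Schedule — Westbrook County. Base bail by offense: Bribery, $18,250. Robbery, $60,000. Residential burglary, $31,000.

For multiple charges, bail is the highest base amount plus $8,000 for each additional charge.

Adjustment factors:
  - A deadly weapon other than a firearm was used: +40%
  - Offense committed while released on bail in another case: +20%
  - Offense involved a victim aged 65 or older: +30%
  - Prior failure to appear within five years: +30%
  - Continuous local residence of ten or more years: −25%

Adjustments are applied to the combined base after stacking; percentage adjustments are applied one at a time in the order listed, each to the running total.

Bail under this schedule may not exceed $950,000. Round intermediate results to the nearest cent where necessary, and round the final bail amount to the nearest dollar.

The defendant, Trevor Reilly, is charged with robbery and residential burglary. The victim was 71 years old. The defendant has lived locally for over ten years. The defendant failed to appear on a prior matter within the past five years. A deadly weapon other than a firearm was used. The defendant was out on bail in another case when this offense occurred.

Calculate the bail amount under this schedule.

$144,799

Base amounts from the schedule: robbery $60,000; residential burglary $31,000.
Stacking rule: highest base plus $8,000 per additional charge. Highest is robbery at $60,000; 1 additional charge → +$8,000. Combined base = $68,000.
A deadly weapon other than a firearm was used (+40%): $68,000 × 1.4 = $95,200.
Offense committed while released on bail in another case (+20%): $95,200 × 1.2 = $114,240.
Offense involved a victim aged 65 or older (+30%): $114,240 × 1.3 = $148,512.
Prior failure to appear within five years (+30%): $148,512 × 1.3 = $193,065.60.
Continuous local residence of ten or more years (−25%): $193,065.60 × 0.75 = $144,799.20.
$144,799.20 is within the $950,000 maximum.
Rounded to the nearest dollar: $144,799.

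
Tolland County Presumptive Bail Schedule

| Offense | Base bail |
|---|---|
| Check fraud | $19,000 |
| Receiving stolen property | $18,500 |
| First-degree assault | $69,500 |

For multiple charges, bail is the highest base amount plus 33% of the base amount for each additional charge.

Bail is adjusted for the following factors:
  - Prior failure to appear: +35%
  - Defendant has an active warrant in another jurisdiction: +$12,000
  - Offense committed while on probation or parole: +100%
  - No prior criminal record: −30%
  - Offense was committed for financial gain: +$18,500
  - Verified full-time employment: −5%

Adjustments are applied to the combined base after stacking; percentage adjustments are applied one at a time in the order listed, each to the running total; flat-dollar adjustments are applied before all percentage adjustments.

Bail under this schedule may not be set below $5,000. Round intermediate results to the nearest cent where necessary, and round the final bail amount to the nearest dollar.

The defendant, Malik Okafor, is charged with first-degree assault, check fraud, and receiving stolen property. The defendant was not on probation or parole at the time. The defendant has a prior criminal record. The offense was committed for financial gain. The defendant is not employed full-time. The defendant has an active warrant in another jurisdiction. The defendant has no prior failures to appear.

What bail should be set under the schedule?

$112,375

Base amounts from the schedule: first-degree assault $69,500; check fraud $19,000; receiving stolen property $18,500.
Stacking rule: highest base plus 33% of each additional charge. Highest is first-degree assault at $69,500. Additional: $19,000 × 33% = $6,270; $18,500 × 33% = $6,105. Combined base = $69,500 + $12,375 = $81,875.
Defendant has an active warrant in another jurisdiction (+$12,000 flat): $81,875 + $12,000 = $93,875.
Offense was committed for financial gain (+$18,500 flat): $93,875 + $18,500 = $112,375.
$112,375 is at or above the $5,000 minimum.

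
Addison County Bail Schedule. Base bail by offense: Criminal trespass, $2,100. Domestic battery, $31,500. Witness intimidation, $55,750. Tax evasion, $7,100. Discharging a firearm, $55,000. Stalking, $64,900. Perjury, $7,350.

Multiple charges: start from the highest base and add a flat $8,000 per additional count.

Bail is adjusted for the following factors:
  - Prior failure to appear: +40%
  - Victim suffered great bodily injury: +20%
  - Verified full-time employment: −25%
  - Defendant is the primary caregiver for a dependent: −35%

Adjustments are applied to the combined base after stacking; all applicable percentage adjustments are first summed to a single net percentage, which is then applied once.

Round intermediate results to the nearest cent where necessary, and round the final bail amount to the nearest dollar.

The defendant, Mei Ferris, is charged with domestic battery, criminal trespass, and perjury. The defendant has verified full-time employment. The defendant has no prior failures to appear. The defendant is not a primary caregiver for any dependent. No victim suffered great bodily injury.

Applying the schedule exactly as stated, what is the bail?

Base amounts from the schedule: domestic battery $31,500; criminal trespass $2,100; perjury $7,350.
Stacking rule: highest base plus $8,000 per additional charge. Highest is domestic battery at $31,500; 2 additional charges → +$16,000. Combined base = $47,500.
Verified full-time employment (−25%): $47,500 × 0.75 = $35,625.

$35,625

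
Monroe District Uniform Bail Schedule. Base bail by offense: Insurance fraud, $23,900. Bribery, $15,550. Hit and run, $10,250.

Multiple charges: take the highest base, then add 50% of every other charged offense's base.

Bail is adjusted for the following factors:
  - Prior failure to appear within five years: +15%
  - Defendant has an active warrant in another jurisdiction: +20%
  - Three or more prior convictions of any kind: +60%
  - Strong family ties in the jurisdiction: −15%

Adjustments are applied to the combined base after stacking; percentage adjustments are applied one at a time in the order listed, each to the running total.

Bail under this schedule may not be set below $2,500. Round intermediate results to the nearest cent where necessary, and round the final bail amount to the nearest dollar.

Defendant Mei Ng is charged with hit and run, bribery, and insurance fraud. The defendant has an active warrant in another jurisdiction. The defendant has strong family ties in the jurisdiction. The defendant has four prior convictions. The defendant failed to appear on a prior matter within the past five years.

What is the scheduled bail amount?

$69,066

Base amounts from the schedule: hit and run $10,250; bribery $15,550; insurance fraud $23,900.
Stacking rule: highest base plus 50% of each additional charge. Highest is insurance fraud at $23,900. Additional: $10,250 × 50% = $5,125; $15,550 × 50% = $7,775. Combined base = $23,900 + $12,900 = $36,800.
Prior failure to appear within five years (+15%): $36,800 × 1.15 = $42,320.
Defendant has an active warrant in another jurisdiction (+20%): $42,320 × 1.2 = $50,784.
Three or more prior convictions of any kind (+60%): $50,784 × 1.6 = $81,254.40.
Strong family ties in the jurisdiction (−15%): $81,254.40 × 0.85 = $69,066.24.
$69,066.24 is at or above the $2,500 minimum.
Rounded to the nearest dollar: $69,066.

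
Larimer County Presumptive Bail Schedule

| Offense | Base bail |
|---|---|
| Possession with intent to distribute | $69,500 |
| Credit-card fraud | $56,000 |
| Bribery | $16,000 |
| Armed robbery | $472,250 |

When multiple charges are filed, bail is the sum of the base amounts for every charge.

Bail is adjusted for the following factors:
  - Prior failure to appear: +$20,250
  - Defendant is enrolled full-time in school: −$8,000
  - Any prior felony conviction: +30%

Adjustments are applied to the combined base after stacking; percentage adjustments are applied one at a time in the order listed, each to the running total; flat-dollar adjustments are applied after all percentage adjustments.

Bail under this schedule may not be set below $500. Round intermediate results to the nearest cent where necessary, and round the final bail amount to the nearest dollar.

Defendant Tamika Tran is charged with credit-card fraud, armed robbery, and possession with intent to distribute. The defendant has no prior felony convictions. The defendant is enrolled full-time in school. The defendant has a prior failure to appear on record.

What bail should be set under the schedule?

$610,000

Base amounts from the schedule: credit-card fraud $56,000; armed robbery $472,250; possession with intent to distribute $69,500.
Stacking rule: sum of all bases. $56,000 + $472,250 + $69,500 = $597,750.
Prior failure to appear (+$20,250 flat): $597,750 + $20,250 = $618,000.
Defendant is enrolled full-time in school (−$8,000 flat): $618,000 − $8,000 = $610,000.
$610,000 is at or above the $500 minimum.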